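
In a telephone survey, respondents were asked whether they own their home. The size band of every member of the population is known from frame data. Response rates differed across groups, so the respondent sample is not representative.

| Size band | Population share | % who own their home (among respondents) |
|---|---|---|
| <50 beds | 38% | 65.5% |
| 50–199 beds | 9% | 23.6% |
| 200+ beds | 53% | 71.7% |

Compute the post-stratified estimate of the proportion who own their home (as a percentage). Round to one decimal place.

Post-stratification weights by population share, not respondent share:
  <50 beds: 0.38 × 65.5 = 24.89
  50–199 beds: 0.09 × 23.6 = 2.124
  200+ beds: 0.53 × 71.7 = 38.001
Post-stratified estimate = 65.015 → 65.0%.

65.0%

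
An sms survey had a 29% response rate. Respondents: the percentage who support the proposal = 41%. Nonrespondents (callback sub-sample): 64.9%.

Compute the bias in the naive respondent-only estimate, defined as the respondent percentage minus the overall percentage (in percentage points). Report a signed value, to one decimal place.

Nonresponse fraction = 1 − 0.29 = 0.71.
Bias = (nonresponse fraction) × (respondent percentage − nonrespondent percentage)
     = 0.71 × (41 − 64.9) = 0.71 × -23.9 = -16.969.

-17.0 percentage points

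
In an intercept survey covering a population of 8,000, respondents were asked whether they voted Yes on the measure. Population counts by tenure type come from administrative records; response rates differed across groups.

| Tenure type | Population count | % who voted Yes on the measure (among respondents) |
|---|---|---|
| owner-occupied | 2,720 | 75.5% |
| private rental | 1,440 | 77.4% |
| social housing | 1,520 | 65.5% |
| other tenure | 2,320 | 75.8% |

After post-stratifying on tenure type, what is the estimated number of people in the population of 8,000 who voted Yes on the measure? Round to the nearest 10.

Estimated count per cell = population count × respondent percentage:
  owner-occupied: 2,720 × 75.5% = 2053.6
  private rental: 1,440 × 77.4% = 1114.56
  social housing: 1,520 × 65.5% = 995.6
  other tenure: 2,320 × 75.8% = 1758.56
Estimated total = 5922.32 → 5,920.

5,920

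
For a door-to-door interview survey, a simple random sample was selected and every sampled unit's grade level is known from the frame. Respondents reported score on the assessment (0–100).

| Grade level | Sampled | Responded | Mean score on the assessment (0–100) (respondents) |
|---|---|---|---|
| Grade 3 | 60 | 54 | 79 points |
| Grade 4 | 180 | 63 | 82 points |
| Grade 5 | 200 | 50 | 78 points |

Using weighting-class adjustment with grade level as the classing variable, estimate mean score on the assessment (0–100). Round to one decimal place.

Class response rates: Grade 3 54/60 = 90%, Grade 4 63/180 = 35%, Grade 5 50/200 = 25%.
With weight = n_sampled/n_responded per class, the weighted class total is n_sampled:
  Grade 3: 60 × 79 = 4740
  Grade 4: 180 × 82 = 14,760
  Grade 5: 200 × 78 = 15,600
Adjusted estimate = 35,100 / 440 = 79.7727 → 79.8.

79.8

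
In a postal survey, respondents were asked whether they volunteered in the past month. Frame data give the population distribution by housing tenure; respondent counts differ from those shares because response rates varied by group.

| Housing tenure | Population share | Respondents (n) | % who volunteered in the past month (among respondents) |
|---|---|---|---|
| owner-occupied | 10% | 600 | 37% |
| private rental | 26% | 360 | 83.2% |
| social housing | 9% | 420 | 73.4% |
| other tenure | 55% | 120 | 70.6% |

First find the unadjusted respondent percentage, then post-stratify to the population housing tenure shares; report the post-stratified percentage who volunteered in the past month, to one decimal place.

Without adjustment, the pooled respondent share is:
  (600/1500)×37 + (360/1500)×83.2 + (420/1500)×73.4 + (120/1500)×70.6 = 60.968%
Post-stratifying to population shares instead:
  0.1×37 + 0.26×83.2 + 0.09×73.4 + 0.55×70.6 = 70.768%

70.8%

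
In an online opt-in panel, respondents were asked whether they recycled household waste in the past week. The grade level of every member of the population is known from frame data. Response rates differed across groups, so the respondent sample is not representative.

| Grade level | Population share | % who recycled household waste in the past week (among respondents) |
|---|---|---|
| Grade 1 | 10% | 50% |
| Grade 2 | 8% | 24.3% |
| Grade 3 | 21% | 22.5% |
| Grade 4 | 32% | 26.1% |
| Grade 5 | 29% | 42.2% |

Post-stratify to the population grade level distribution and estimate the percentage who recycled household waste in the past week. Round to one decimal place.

32.3%

Weight each group's respondent value by its population share:
  Grade 1: 0.1 × 50 = 5
  Grade 2: 0.08 × 24.3 = 1.944
  Grade 3: 0.21 × 22.5 = 4.725
  Grade 4: 0.32 × 26.1 = 8.352
  Grade 5: 0.29 × 42.2 = 12.238
Post-stratified estimate = 32.259 → 32.3%.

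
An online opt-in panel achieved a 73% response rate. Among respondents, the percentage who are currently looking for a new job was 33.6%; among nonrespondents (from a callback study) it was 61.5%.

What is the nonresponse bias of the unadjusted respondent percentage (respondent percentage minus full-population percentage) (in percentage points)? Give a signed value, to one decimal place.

Nonresponse fraction = 1 − 0.73 = 0.27.
Bias = (nonresponse fraction) × (respondent percentage − nonrespondent percentage)
     = 0.27 × (33.6 − 61.5) = 0.27 × -27.9 = -7.533.

-7.5 percentage points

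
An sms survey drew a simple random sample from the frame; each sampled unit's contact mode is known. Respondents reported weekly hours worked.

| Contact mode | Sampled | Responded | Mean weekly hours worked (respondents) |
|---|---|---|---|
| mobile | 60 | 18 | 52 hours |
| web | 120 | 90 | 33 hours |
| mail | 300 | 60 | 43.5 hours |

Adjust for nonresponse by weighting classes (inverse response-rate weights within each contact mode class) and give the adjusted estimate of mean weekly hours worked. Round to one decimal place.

Response rates by class: mobile 18/60 = 30%, web 90/120 = 75%, mail 60/300 = 20%.
Each respondent's weight = sampled/responded in their class; summing within a class gives n_sampled, so:
  mobile: 60 × 52 = 3120
  web: 120 × 33 = 3960
  mail: 300 × 43.5 = 13,050
Adjusted estimate = 20,130 / 480 = 41.9375 → 41.9.

41.9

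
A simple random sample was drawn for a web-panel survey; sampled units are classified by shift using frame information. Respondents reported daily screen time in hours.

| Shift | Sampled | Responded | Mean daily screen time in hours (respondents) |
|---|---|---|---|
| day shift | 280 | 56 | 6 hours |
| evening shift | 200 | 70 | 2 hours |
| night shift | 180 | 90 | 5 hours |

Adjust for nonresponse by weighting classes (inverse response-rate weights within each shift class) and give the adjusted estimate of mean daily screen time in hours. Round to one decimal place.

Class response rates: day shift 56/280 = 20%, evening shift 70/200 = 35%, night shift 90/180 = 50%.
With weight = n_sampled/n_responded per class, the weighted class total is n_sampled:
  day shift: 280 × 6 = 1680
  evening shift: 200 × 2 = 400
  night shift: 180 × 5 = 900
Adjusted estimate = 2980 / 660 = 4.51515 → 4.5.

4.5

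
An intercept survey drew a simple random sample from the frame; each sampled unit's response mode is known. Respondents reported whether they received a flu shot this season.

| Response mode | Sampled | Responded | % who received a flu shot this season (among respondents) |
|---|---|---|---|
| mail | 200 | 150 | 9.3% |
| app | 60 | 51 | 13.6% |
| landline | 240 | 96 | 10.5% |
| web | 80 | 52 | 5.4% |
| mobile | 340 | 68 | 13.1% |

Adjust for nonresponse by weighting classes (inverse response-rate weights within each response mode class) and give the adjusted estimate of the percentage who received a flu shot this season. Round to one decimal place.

Class response rates: mail 150/200 = 75%, app 51/60 = 85%, landline 96/240 = 40%, web 52/80 = 65%, mobile 68/340 = 20%.
With weight = n_sampled/n_responded per class, the weighted class total is n_sampled:
  mail: 200 × 9.3 = 1860
  app: 60 × 13.6 = 816
  landline: 240 × 10.5 = 2520
  web: 80 × 5.4 = 432
  mobile: 340 × 13.1 = 4454
Adjusted estimate = 10,082 / 920 = 10.9587 → 11.0%.

11.0%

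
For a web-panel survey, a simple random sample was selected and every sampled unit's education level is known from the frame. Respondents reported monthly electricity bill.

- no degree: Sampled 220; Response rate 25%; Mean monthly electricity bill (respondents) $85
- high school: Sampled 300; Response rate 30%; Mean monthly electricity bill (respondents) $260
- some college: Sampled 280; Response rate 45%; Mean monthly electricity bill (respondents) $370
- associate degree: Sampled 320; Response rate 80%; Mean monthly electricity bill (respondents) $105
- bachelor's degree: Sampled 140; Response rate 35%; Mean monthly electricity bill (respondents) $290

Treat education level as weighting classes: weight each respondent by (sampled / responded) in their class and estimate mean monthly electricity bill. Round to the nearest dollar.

Inverse-response-rate weighting restores each class to its sampled count, so class totals weight by n_sampled:
  no degree: 220 × 85 = 18,700
  high school: 300 × 260 = 78,000
  some college: 280 × 370 = 103,600
  associate degree: 320 × 105 = 33,600
  bachelor's degree: 140 × 290 = 40,600
Adjusted estimate = 274,500 / 1,260 = 217.857 → $218.

$218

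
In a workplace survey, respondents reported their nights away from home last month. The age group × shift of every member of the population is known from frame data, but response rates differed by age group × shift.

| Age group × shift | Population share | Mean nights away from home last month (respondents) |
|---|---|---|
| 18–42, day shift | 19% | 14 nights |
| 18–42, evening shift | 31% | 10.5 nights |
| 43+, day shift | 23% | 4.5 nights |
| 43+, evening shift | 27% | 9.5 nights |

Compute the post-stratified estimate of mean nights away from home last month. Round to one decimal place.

9.5

Post-stratification weights by population share, not respondent share:
  18–42, day shift: 0.19 × 14 = 2.66
  18–42, evening shift: 0.31 × 10.5 = 3.255
  43+, day shift: 0.23 × 4.5 = 1.035
  43+, evening shift: 0.27 × 9.5 = 2.565
Post-stratified estimate = 9.515 → 9.5.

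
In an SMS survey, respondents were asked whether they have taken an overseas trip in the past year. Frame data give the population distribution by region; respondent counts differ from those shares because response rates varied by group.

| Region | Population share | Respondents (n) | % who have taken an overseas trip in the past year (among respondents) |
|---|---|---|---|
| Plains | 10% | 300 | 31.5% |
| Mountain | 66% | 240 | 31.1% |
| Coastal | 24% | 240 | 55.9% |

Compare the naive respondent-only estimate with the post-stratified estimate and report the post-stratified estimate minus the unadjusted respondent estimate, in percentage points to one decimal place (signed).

-1.8 percentage points

Without adjustment, the pooled respondent share is:
  (300/780)×31.5 + (240/780)×31.1 + (240/780)×55.9 = 38.8846%
Post-stratifying to population shares instead:
  0.1×31.5 + 0.66×31.1 + 0.24×55.9 = 37.092%
Difference = 37.092 − 38.8846 = -1.7926 pp.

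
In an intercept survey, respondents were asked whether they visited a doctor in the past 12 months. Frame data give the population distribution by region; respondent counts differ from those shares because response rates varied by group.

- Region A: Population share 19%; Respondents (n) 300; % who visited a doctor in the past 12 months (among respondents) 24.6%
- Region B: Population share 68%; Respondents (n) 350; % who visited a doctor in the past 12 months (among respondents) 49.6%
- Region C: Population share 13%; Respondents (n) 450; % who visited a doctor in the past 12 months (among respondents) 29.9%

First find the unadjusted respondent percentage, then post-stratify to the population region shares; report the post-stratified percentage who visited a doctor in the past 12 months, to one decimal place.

42.3%

Naive respondent-only estimate (weights = respondent counts):
  (300/1100)×24.6 + (350/1100)×49.6 + (450/1100)×29.9 = 34.7227%
Post-stratified estimate weights by population shares:
  0.19×24.6 + 0.68×49.6 + 0.13×29.9 = 42.289%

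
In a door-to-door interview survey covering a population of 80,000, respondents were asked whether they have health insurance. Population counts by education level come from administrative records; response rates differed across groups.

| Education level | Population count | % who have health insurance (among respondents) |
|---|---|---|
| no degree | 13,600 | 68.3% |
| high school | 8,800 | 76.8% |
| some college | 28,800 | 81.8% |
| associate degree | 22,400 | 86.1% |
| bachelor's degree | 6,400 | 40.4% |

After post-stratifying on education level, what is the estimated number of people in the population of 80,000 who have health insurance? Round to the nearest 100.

61,500

Estimated count per cell = population count × respondent percentage:
  no degree: 13,600 × 68.3% = 9288.8
  high school: 8,800 × 76.8% = 6758.4
  some college: 28,800 × 81.8% = 23558.4
  associate degree: 22,400 × 86.1% = 19286.4
  bachelor's degree: 6,400 × 40.4% = 2585.6
Estimated total = 61477.6 → 61,500.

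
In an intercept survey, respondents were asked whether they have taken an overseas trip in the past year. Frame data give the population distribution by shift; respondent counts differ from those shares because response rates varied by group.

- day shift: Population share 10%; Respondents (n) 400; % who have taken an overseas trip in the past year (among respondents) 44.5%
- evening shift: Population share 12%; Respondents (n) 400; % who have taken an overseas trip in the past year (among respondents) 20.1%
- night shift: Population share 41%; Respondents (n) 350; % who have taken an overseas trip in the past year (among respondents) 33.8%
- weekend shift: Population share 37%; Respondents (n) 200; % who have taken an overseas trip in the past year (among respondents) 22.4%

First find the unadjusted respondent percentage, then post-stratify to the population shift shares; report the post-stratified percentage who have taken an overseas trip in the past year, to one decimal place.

29.0%

Naive respondent-only estimate (weights = respondent counts):
  (400/1350)×44.5 + (400/1350)×20.1 + (350/1350)×33.8 + (200/1350)×22.4 = 31.2222%
Post-stratified estimate weights by population shares:
  0.1×44.5 + 0.12×20.1 + 0.41×33.8 + 0.37×22.4 = 29.008%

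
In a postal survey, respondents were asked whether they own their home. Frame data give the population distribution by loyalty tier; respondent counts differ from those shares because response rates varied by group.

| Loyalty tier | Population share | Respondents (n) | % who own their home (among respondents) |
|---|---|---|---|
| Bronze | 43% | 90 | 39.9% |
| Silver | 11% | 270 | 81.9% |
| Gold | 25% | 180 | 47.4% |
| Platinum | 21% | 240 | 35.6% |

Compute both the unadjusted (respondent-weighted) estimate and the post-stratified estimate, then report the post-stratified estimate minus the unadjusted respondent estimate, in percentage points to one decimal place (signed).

Without adjustment, the pooled respondent share is:
  (90/780)×39.9 + (270/780)×81.9 + (180/780)×47.4 + (240/780)×35.6 = 54.8462%
Post-stratified estimate weights by population shares:
  0.43×39.9 + 0.11×81.9 + 0.25×47.4 + 0.21×35.6 = 45.492%
Difference = 45.492 − 54.8462 = -9.3542 pp.

-9.4 percentage points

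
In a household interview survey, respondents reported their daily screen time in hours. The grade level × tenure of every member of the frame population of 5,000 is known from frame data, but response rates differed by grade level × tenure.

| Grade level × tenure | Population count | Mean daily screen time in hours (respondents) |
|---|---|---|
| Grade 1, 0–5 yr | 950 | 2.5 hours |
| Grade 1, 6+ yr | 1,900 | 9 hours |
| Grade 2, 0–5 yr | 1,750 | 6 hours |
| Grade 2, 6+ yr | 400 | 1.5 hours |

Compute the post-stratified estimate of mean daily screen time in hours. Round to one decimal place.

Reweight to the known grade level × tenure distribution:
  Grade 1, 0–5 yr: (950/5,000) × 2.5 = 0.475
  Grade 1, 6+ yr: (1,900/5,000) × 9 = 3.42
  Grade 2, 0–5 yr: (1,750/5,000) × 6 = 2.1
  Grade 2, 6+ yr: (400/5,000) × 1.5 = 0.12
Post-stratified estimate = 6.115 → 6.1.

6.1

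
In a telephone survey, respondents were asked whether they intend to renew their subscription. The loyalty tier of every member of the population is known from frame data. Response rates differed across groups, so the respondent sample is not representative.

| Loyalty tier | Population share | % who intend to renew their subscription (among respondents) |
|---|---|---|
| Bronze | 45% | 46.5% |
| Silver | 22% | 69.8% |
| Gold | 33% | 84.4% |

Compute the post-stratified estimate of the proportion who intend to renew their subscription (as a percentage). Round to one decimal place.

Each cell contributes population-share × respondent value:
  Bronze: 0.45 × 46.5 = 20.925
  Silver: 0.22 × 69.8 = 15.356
  Gold: 0.33 × 84.4 = 27.852
Post-stratified estimate = 64.133 → 64.1%.

64.1%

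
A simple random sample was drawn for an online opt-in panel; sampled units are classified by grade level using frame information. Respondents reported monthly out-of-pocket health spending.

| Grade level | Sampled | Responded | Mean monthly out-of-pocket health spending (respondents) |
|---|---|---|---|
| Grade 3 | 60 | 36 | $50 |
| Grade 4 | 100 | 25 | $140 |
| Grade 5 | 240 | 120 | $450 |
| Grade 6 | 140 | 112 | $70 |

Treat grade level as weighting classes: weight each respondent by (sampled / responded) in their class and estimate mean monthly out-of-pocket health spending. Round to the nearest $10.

Response rates by class: Grade 3 36/60 = 60%, Grade 4 25/100 = 25%, Grade 5 120/240 = 50%, Grade 6 112/140 = 80%.
With weight = n_sampled/n_responded per class, the weighted class total is n_sampled:
  Grade 3: 60 × 50 = 3000
  Grade 4: 100 × 140 = 14,000
  Grade 5: 240 × 450 = 108,000
  Grade 6: 140 × 70 = 9800
Adjusted estimate = 134,800 / 540 = 249.63 → $250.

$250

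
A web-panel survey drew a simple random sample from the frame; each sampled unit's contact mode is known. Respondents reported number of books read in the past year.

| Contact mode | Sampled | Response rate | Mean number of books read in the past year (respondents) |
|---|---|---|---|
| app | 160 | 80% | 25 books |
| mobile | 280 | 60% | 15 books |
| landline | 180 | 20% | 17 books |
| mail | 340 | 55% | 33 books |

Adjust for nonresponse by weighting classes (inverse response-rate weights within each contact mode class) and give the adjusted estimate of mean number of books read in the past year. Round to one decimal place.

23.4

Inverse-response-rate weighting restores each class to its sampled count, so class totals weight by n_sampled:
  app: 160 × 25 = 4000
  mobile: 280 × 15 = 4200
  landline: 180 × 17 = 3060
  mail: 340 × 33 = 11,220
Adjusted estimate = 22,480 / 960 = 23.4167 → 23.4.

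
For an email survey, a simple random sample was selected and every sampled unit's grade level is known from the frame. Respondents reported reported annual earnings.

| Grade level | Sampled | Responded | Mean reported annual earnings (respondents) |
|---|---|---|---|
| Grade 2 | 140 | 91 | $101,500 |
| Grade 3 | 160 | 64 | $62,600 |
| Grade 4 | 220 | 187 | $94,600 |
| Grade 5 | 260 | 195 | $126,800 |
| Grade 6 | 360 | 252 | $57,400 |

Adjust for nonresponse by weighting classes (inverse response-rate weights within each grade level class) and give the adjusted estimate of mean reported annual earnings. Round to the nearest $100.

$86,600

Class response rates: Grade 2 91/140 = 65%, Grade 3 64/160 = 40%, Grade 4 187/220 = 85%, Grade 5 195/260 = 75%, Grade 6 252/360 = 70%.
Each respondent's weight = sampled/responded in their class; summing within a class gives n_sampled, so:
  Grade 2: 140 × 101,500 = 14,210,000
  Grade 3: 160 × 62,600 = 10,016,000
  Grade 4: 220 × 94,600 = 20,812,000
  Grade 5: 260 × 126,800 = 32,968,000
  Grade 6: 360 × 57,400 = 20,664,000
Adjusted estimate = 98,670,000 / 1,140 = 86552.6 → $86,600.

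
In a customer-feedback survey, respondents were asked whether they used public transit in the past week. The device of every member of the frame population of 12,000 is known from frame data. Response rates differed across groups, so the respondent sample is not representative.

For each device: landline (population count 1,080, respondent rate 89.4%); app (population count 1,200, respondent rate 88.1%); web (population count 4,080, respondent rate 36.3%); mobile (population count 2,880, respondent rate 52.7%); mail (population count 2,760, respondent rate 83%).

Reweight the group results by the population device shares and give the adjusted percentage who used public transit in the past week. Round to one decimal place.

60.9%

Post-stratification weights by population share, not respondent share:
  landline: (1,080/12,000) × 89.4 = 8.046
  app: (1,200/12,000) × 88.1 = 8.81
  web: (4,080/12,000) × 36.3 = 12.342
  mobile: (2,880/12,000) × 52.7 = 12.648
  mail: (2,760/12,000) × 83 = 19.09
Post-stratified estimate = 60.936 → 60.9%.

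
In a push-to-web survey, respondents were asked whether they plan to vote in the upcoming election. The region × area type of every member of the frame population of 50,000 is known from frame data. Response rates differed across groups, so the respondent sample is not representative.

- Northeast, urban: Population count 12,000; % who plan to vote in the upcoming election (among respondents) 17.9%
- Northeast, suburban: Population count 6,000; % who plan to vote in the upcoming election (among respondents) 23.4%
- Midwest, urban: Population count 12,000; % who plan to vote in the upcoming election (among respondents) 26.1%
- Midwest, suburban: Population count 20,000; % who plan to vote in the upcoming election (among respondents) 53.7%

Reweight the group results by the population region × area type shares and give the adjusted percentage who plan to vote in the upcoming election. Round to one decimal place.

34.8%

Weight each group's respondent value by its population share:
  Northeast, urban: (12,000/50,000) × 17.9 = 4.296
  Northeast, suburban: (6,000/50,000) × 23.4 = 2.808
  Midwest, urban: (12,000/50,000) × 26.1 = 6.264
  Midwest, suburban: (20,000/50,000) × 53.7 = 21.48
Post-stratified estimate = 34.848 → 34.8%.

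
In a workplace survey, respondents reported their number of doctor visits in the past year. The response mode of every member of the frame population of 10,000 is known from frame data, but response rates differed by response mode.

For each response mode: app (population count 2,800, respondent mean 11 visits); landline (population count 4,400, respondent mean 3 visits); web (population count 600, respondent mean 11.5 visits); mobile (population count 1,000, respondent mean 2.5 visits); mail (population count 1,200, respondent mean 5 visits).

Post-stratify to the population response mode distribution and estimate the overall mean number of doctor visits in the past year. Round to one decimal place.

5.9

Post-stratification weights by population share, not respondent share:
  app: (2,800/10,000) × 11 = 3.08
  landline: (4,400/10,000) × 3 = 1.32
  web: (600/10,000) × 11.5 = 0.69
  mobile: (1,000/10,000) × 2.5 = 0.25
  mail: (1,200/10,000) × 5 = 0.6
Post-stratified estimate = 5.94 → 5.9.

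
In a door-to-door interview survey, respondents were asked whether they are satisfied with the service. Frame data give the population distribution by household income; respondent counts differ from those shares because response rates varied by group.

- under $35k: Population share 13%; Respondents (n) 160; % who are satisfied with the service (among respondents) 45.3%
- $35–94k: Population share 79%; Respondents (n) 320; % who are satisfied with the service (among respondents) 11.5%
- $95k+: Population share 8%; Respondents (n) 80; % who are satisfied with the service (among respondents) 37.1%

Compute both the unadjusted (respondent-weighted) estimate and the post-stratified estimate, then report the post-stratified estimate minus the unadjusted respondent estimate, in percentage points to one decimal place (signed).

Without adjustment, the pooled respondent share is:
  (160/560)×45.3 + (320/560)×11.5 + (80/560)×37.1 = 24.8143%
Post-stratified estimate weights by population shares:
  0.13×45.3 + 0.79×11.5 + 0.08×37.1 = 17.942%
Difference = 17.942 − 24.8143 = -6.8723 pp.

-6.9 percentage points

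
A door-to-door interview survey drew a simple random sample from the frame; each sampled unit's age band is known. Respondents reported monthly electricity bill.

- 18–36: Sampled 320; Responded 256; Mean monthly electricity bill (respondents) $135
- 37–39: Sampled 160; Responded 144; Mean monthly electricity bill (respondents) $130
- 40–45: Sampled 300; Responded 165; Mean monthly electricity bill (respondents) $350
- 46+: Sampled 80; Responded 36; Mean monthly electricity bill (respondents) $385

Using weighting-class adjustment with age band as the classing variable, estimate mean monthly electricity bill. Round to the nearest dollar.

$232

Response rates by class: 18–36 256/320 = 80%, 37–39 144/160 = 90%, 40–45 165/300 = 55%, 46+ 36/80 = 45%.
Each respondent's weight = sampled/responded in their class; summing within a class gives n_sampled, so:
  18–36: 320 × 135 = 43,200
  37–39: 160 × 130 = 20,800
  40–45: 300 × 350 = 105,000
  46+: 80 × 385 = 30,800
Adjusted estimate = 199,800 / 860 = 232.326 → $232.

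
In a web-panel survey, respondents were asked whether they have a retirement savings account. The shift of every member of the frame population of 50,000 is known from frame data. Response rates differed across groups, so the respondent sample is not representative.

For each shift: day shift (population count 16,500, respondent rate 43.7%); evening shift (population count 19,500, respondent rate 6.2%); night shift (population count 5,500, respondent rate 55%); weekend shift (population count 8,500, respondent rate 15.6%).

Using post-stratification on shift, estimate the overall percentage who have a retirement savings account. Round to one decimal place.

Reweight to the known shift distribution:
  day shift: (16,500/50,000) × 43.7 = 14.421
  evening shift: (19,500/50,000) × 6.2 = 2.418
  night shift: (5,500/50,000) × 55 = 6.05
  weekend shift: (8,500/50,000) × 15.6 = 2.652
Post-stratified estimate = 25.541 → 25.5%.

25.5%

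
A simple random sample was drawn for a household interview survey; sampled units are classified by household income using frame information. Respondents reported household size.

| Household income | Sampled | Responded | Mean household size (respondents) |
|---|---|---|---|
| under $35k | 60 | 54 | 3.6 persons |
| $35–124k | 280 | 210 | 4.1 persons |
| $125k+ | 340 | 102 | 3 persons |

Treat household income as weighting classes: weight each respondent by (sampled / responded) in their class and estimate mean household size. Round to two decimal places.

3.51

Class response rates: under $35k 54/60 = 90%, $35–124k 210/280 = 75%, $125k+ 102/340 = 30%.
Each respondent's weight = sampled/responded in their class; summing within a class gives n_sampled, so:
  under $35k: 60 × 3.6 = 216
  $35–124k: 280 × 4.1 = 1148
  $125k+: 340 × 3 = 1020
Adjusted estimate = 2384 / 680 = 3.50588 → 3.51.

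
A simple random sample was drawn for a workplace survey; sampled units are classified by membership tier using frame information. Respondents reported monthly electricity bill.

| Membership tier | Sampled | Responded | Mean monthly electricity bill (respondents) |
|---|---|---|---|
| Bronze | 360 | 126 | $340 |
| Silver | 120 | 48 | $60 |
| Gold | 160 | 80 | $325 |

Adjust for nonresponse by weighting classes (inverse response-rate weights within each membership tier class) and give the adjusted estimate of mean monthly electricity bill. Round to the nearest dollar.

Class response rates: Bronze 126/360 = 35%, Silver 48/120 = 40%, Gold 80/160 = 50%.
Weighting each respondent by the inverse class response rate inflates each class back to its sampled size, so the class weight is n_sampled:
  Bronze: 360 × 340 = 122,400
  Silver: 120 × 60 = 7200
  Gold: 160 × 325 = 52,000
Adjusted estimate = 181,600 / 640 = 283.75 → $284.

$284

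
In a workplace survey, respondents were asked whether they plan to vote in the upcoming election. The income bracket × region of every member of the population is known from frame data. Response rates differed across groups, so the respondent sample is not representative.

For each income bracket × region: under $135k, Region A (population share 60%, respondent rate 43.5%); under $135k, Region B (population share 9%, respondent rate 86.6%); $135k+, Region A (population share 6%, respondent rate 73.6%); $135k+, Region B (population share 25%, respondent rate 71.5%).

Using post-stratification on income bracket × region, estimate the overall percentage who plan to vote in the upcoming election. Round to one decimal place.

56.2%

Weight each group's respondent value by its population share:
  under $135k, Region A: 0.6 × 43.5 = 26.1
  under $135k, Region B: 0.09 × 86.6 = 7.794
  $135k+, Region A: 0.06 × 73.6 = 4.416
  $135k+, Region B: 0.25 × 71.5 = 17.875
Post-stratified estimate = 56.185 → 56.2%.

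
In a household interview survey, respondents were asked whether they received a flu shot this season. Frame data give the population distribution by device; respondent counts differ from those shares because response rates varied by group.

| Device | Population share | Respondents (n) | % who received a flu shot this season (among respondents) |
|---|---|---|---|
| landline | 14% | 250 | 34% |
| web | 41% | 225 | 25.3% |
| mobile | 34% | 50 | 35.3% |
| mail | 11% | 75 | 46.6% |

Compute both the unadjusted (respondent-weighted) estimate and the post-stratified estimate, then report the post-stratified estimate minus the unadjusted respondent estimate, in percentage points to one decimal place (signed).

Naive respondent-only estimate (weights = respondent counts):
  (250/600)×34 + (225/600)×25.3 + (50/600)×35.3 + (75/600)×46.6 = 32.4208%
Post-stratifying to population shares instead:
  0.14×34 + 0.41×25.3 + 0.34×35.3 + 0.11×46.6 = 32.261%
Difference = 32.261 − 32.4208 = -0.1598 pp.

-0.2 percentage points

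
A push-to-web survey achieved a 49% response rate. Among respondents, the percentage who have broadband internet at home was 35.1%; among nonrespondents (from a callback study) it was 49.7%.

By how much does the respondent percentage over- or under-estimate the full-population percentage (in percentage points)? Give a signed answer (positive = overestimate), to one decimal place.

-7.4 percentage points

Nonresponse fraction = 1 − 0.49 = 0.51.
Bias = (nonresponse fraction) × (respondent percentage − nonrespondent percentage)
     = 0.51 × (35.1 − 49.7) = 0.51 × -14.6 = -7.446.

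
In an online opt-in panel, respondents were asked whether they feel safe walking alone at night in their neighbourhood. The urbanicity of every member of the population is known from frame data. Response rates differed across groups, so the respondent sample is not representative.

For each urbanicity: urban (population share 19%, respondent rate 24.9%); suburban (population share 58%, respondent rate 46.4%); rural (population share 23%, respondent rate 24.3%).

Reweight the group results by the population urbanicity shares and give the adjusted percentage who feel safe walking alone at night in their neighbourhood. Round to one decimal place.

37.2%

Post-stratification weights by population share, not respondent share:
  urban: 0.19 × 24.9 = 4.731
  suburban: 0.58 × 46.4 = 26.912
  rural: 0.23 × 24.3 = 5.589
Post-stratified estimate = 37.232 → 37.2%.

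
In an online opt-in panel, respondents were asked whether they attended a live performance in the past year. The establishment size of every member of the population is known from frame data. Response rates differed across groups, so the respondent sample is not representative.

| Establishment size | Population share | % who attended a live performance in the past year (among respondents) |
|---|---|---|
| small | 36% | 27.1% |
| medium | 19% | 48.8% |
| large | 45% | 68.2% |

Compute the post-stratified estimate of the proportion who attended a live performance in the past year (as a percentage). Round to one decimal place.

49.7%

Each cell contributes population-share × respondent value:
  small: 0.36 × 27.1 = 9.756
  medium: 0.19 × 48.8 = 9.272
  large: 0.45 × 68.2 = 30.69
Post-stratified estimate = 49.718 → 49.7%.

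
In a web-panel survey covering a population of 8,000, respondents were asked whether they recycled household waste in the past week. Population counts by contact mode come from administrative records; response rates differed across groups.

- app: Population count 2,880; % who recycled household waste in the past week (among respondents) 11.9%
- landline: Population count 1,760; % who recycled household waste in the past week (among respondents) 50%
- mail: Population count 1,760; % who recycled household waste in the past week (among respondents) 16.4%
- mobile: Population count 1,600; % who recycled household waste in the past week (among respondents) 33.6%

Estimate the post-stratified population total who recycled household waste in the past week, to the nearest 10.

2,050

Apply each group's respondent rate to its population count:
  app: 2,880 × 11.9% = 342.72
  landline: 1,760 × 50% = 880
  mail: 1,760 × 16.4% = 288.64
  mobile: 1,600 × 33.6% = 537.6
Estimated total = 2048.96 → 2,050.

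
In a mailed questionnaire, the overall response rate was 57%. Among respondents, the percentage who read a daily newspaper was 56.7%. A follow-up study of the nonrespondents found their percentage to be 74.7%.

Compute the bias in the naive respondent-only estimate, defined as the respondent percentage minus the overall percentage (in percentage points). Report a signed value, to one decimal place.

Nonresponse fraction = 1 − 0.57 = 0.43.
Bias = (nonresponse fraction) × (respondent percentage − nonrespondent percentage)
     = 0.43 × (56.7 − 74.7) = 0.43 × -18 = -7.74.

-7.7 percentage points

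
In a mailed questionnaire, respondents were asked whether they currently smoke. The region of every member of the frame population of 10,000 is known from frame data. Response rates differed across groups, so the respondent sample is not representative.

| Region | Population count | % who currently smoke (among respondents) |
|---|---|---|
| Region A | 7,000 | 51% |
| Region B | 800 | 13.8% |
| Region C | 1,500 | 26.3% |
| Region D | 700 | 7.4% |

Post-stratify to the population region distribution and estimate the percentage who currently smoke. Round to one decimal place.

41.3%

Reweight to the known region distribution:
  Region A: (7,000/10,000) × 51 = 35.7
  Region B: (800/10,000) × 13.8 = 1.104
  Region C: (1,500/10,000) × 26.3 = 3.945
  Region D: (700/10,000) × 7.4 = 0.518
Post-stratified estimate = 41.267 → 41.3%.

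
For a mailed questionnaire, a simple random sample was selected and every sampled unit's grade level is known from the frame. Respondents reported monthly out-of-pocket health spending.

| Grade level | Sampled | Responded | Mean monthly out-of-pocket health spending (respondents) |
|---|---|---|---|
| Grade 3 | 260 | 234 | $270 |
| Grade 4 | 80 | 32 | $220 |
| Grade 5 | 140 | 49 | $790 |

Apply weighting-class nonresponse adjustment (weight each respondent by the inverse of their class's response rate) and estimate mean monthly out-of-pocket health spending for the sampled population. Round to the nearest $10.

$410

Response rates by class: Grade 3 234/260 = 90%, Grade 4 32/80 = 40%, Grade 5 49/140 = 35%.
With weight = n_sampled/n_responded per class, the weighted class total is n_sampled:
  Grade 3: 260 × 270 = 70,200
  Grade 4: 80 × 220 = 17,600
  Grade 5: 140 × 790 = 110,600
Adjusted estimate = 198,400 / 480 = 413.333 → $410.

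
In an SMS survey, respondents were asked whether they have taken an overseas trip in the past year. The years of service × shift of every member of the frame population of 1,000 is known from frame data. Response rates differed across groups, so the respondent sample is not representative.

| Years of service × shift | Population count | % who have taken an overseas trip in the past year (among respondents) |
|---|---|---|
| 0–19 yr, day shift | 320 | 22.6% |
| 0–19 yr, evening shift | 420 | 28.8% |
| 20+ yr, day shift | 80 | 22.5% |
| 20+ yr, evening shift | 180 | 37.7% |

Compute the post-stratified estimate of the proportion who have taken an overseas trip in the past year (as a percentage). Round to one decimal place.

27.9%

Each cell contributes population-share × respondent value:
  0–19 yr, day shift: (320/1,000) × 22.6 = 7.232
  0–19 yr, evening shift: (420/1,000) × 28.8 = 12.096
  20+ yr, day shift: (80/1,000) × 22.5 = 1.8
  20+ yr, evening shift: (180/1,000) × 37.7 = 6.786
Post-stratified estimate = 27.914 → 27.9%.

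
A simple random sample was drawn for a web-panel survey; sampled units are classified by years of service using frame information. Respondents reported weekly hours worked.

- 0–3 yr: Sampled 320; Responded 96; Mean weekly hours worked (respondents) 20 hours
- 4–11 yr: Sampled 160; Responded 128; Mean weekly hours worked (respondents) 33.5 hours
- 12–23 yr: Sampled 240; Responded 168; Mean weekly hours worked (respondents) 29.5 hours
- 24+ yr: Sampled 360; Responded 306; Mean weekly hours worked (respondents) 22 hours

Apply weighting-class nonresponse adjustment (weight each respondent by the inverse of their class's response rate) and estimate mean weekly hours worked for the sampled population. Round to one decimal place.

Response rates by class: 0–3 yr 96/320 = 30%, 4–11 yr 128/160 = 80%, 12–23 yr 168/240 = 70%, 24+ yr 306/360 = 85%.
Weighting each respondent by the inverse class response rate inflates each class back to its sampled size, so the class weight is n_sampled:
  0–3 yr: 320 × 20 = 6400
  4–11 yr: 160 × 33.5 = 5360
  12–23 yr: 240 × 29.5 = 7080
  24+ yr: 360 × 22 = 7920
Adjusted estimate = 26,760 / 1,080 = 24.7778 → 24.8.

24.8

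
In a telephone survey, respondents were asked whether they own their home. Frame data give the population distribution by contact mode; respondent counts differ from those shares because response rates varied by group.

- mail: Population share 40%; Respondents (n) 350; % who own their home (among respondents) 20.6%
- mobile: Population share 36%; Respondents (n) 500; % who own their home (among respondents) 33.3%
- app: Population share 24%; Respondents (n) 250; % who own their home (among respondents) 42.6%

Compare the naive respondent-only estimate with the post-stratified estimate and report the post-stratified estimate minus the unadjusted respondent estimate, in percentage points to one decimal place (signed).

Unadjusted (pooled respondent) estimate weights by respondent counts:
  (350/1100)×20.6 + (500/1100)×33.3 + (250/1100)×42.6 = 31.3727%
Post-stratified estimate weights by population shares:
  0.4×20.6 + 0.36×33.3 + 0.24×42.6 = 30.452%
Difference = 30.452 − 31.3727 = -0.9207 pp.

-0.9 percentage points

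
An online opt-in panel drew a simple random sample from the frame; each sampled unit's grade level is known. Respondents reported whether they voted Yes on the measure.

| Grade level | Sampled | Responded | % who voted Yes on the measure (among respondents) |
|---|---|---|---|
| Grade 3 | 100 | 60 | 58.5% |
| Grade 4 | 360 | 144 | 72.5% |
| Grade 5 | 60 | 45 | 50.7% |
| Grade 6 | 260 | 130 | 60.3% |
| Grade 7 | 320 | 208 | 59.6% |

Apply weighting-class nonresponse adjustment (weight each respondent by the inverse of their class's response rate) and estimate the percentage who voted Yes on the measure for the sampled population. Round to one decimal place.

Response rates by class: Grade 3 60/100 = 60%, Grade 4 144/360 = 40%, Grade 5 45/60 = 75%, Grade 6 130/260 = 50%, Grade 7 208/320 = 65%.
Weighting each respondent by the inverse class response rate inflates each class back to its sampled size, so the class weight is n_sampled:
  Grade 3: 100 × 58.5 = 5850
  Grade 4: 360 × 72.5 = 26,100
  Grade 5: 60 × 50.7 = 3042
  Grade 6: 260 × 60.3 = 15,678
  Grade 7: 320 × 59.6 = 19,072
Adjusted estimate = 69,742 / 1,100 = 63.4018 → 63.4%.

63.4%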